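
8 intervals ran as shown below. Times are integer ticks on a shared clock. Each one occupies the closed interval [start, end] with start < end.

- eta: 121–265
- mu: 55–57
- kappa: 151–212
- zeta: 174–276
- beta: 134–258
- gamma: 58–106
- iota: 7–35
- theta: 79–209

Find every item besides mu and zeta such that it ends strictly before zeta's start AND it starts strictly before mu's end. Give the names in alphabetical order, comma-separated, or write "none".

iota

Conditions: its end is strictly before zeta's start (X.end < 174) AND its start is strictly before mu's end (X.start < 57).
beta: end 258 < 174? ✗; start 134 < 57? ✗ → no.
eta: end 265 < 174? ✗; start 121 < 57? ✗ → no.
gamma: end 106 < 174? ✓; start 58 < 57? ✗ → no.
iota: end 35 < 174? ✓; start 7 < 57? ✓ → yes.
kappa: end 212 < 174? ✗; start 151 < 57? ✗ → no.
theta: end 209 < 174? ✗; start 79 < 57? ✗ → no.
Result: iota.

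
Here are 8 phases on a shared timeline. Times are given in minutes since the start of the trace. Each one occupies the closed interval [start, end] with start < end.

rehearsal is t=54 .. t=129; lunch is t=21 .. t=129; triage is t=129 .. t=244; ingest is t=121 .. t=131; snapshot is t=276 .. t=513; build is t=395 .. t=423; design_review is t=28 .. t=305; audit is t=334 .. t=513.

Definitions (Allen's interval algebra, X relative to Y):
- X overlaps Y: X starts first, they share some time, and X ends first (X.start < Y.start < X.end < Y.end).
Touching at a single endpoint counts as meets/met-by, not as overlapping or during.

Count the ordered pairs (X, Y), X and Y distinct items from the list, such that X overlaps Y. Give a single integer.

5

Checking all 56 ordered pairs for relation 'overlaps'; matching pairs in alphabetical order:
(design_review, snapshot): design_review overlaps snapshot ✓
(ingest, triage): ingest overlaps triage ✓
(lunch, design_review): lunch overlaps design_review ✓
(lunch, ingest): lunch overlaps ingest ✓
(rehearsal, ingest): rehearsal overlaps ingest ✓
Count: 5.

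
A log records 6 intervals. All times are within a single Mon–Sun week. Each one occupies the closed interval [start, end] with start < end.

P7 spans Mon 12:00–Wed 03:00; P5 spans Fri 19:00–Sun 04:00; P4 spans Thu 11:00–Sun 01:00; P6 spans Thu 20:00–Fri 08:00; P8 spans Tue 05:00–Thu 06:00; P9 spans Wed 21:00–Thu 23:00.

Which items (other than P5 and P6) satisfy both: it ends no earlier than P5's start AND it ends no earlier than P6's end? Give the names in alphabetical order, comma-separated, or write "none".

P4

Conditions: its end is no earlier than P5's start (X.end >= Fri 19:00) AND its end is no earlier than P6's end (X.end >= Fri 08:00).
P4: end Sun 01:00 >= Fri 19:00? ✓; end Sun 01:00 >= Fri 08:00? ✓ → yes.
P7: end Wed 03:00 >= Fri 19:00? ✗; end Wed 03:00 >= Fri 08:00? ✗ → no.
P8: end Thu 06:00 >= Fri 19:00? ✗; end Thu 06:00 >= Fri 08:00? ✗ → no.
P9: end Thu 23:00 >= Fri 19:00? ✗; end Thu 23:00 >= Fri 08:00? ✗ → no.
Result: P4.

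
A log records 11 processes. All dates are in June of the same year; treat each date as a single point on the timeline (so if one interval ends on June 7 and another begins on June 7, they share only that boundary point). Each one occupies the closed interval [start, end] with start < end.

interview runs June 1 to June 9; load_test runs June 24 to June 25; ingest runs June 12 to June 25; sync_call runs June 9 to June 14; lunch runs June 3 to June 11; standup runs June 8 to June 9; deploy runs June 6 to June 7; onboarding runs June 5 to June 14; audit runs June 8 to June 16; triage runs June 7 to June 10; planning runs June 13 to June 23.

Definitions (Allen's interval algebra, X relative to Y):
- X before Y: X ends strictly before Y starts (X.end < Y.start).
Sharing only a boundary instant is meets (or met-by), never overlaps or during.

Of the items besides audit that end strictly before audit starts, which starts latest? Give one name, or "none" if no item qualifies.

Target audit = [June 8, June 16].
deploy [June 6, June 7] → before → candidate.
ingest [June 12, June 25] → overlapped-by → excluded.
interview [June 1, June 9] → overlaps → excluded.
load_test [June 24, June 25] → after → excluded.
lunch [June 3, June 11] → overlaps → excluded.
onboarding [June 5, June 14] → overlaps → excluded.
planning [June 13, June 23] → overlapped-by → excluded.
standup [June 8, June 9] → starts → excluded.
sync_call [June 9, June 14] → during → excluded.
triage [June 7, June 10] → overlaps → excluded.
Among candidates, latest start is June 6 → deploy.

deploy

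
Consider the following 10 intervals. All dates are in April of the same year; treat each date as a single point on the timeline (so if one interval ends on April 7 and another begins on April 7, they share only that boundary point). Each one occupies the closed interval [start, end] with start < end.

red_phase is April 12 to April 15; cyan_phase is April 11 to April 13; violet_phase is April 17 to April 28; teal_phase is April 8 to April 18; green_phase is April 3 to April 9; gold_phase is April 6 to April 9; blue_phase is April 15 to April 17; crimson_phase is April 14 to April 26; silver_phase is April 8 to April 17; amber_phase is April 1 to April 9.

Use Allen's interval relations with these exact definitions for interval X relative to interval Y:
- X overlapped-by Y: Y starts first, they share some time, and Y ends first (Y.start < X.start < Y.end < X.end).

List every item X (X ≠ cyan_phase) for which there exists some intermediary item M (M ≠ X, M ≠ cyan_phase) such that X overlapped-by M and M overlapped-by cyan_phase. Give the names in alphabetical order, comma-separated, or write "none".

Target cyan_phase = [April 11, April 13].
Intermediaries M with M overlapped-by cyan_phase: red_phase.
Via red_phase — items with X overlapped-by red_phase: crimson_phase.
Union: crimson_phase.

crimson_phase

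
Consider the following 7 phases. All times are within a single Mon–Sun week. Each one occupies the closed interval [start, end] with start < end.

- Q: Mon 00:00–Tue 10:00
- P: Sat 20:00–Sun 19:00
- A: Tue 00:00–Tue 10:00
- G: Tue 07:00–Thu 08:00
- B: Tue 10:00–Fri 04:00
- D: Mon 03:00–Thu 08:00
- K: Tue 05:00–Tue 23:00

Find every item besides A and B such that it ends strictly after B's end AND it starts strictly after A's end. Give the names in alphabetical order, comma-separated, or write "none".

Conditions: its end is strictly after B's end (X.end > Fri 04:00) AND its start is strictly after A's end (X.start > Tue 10:00).
D: end Thu 08:00 > Fri 04:00? ✗; start Mon 03:00 > Tue 10:00? ✗ → no.
G: end Thu 08:00 > Fri 04:00? ✗; start Tue 07:00 > Tue 10:00? ✗ → no.
K: end Tue 23:00 > Fri 04:00? ✗; start Tue 05:00 > Tue 10:00? ✗ → no.
P: end Sun 19:00 > Fri 04:00? ✓; start Sat 20:00 > Tue 10:00? ✓ → yes.
Q: end Tue 10:00 > Fri 04:00? ✗; start Mon 00:00 > Tue 10:00? ✗ → no.
Result: P.

P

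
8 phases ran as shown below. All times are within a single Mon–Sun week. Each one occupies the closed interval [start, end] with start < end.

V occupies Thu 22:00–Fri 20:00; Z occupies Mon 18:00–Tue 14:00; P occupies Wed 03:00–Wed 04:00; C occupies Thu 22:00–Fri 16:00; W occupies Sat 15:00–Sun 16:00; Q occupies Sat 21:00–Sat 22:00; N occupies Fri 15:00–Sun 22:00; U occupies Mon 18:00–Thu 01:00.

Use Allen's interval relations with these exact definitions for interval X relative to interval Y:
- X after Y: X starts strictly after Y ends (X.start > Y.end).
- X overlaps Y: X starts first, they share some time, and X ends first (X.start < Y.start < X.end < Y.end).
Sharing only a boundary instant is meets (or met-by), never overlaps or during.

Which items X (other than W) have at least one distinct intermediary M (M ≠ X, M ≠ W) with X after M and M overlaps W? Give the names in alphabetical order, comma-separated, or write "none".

Target W = [Sat 15:00, Sun 16:00].
Intermediaries M with M overlaps W: none.
Union: none.

none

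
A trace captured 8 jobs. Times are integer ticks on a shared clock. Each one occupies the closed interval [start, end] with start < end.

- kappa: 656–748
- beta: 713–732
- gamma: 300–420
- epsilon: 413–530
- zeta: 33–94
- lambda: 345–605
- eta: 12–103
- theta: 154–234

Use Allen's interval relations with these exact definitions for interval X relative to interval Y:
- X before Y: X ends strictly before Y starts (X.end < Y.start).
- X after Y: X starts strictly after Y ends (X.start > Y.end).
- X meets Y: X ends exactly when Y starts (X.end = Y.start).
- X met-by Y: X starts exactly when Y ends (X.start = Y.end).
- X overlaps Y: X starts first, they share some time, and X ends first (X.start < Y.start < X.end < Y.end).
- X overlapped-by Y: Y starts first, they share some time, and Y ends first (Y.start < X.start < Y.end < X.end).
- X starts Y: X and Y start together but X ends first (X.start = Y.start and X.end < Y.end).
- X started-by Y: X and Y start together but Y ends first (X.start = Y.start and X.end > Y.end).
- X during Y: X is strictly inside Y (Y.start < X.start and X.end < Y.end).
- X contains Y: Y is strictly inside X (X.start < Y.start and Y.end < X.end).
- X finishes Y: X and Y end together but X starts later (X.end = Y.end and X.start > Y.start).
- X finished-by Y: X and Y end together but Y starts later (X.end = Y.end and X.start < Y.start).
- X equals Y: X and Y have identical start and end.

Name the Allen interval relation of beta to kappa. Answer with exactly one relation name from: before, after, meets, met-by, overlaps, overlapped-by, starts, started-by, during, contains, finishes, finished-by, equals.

during

beta = [713, 732]; kappa = [656, 748].
Compare endpoints: beta.start > kappa.start, beta.start < kappa.end, beta.end > kappa.start, beta.end < kappa.end.
That pattern is 'during'.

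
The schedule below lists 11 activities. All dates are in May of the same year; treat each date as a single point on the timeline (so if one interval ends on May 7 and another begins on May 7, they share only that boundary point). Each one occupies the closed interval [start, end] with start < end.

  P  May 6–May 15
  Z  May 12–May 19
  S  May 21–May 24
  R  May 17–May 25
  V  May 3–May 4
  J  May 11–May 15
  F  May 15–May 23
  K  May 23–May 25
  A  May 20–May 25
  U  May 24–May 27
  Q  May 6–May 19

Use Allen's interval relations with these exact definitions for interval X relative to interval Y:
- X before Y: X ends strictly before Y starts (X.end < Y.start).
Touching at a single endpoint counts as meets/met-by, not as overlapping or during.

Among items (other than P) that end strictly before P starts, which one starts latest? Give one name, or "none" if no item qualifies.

Target P = [May 6, May 15].
A [May 20, May 25] → after → excluded.
F [May 15, May 23] → met-by → excluded.
J [May 11, May 15] → finishes → excluded.
K [May 23, May 25] → after → excluded.
Q [May 6, May 19] → started-by → excluded.
R [May 17, May 25] → after → excluded.
S [May 21, May 24] → after → excluded.
U [May 24, May 27] → after → excluded.
V [May 3, May 4] → before → candidate.
Z [May 12, May 19] → overlapped-by → excluded.
Among candidates, latest start is May 3 → V.

V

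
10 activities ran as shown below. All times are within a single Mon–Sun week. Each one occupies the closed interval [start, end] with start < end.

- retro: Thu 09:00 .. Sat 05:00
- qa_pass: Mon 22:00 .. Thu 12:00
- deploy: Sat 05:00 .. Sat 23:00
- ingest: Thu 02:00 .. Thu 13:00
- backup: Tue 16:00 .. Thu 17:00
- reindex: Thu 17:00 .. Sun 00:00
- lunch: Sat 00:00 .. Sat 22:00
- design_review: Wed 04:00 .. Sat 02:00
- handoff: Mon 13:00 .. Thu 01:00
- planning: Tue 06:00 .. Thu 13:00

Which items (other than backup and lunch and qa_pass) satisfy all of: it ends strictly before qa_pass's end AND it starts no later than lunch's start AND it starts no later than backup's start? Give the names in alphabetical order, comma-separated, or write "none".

Conditions: its end is strictly before qa_pass's end (X.end < Thu 12:00) AND its start is no later than lunch's start (X.start <= Sat 00:00) AND its start is no later than backup's start (X.start <= Tue 16:00).
deploy: end Sat 23:00 < Thu 12:00? ✗; start Sat 05:00 <= Sat 00:00? ✗; start Sat 05:00 <= Tue 16:00? ✗ → no.
design_review: end Sat 02:00 < Thu 12:00? ✗; start Wed 04:00 <= Sat 00:00? ✓; start Wed 04:00 <= Tue 16:00? ✗ → no.
handoff: end Thu 01:00 < Thu 12:00? ✓; start Mon 13:00 <= Sat 00:00? ✓; start Mon 13:00 <= Tue 16:00? ✓ → yes.
ingest: end Thu 13:00 < Thu 12:00? ✗; start Thu 02:00 <= Sat 00:00? ✓; start Thu 02:00 <= Tue 16:00? ✗ → no.
planning: end Thu 13:00 < Thu 12:00? ✗; start Tue 06:00 <= Sat 00:00? ✓; start Tue 06:00 <= Tue 16:00? ✓ → no.
reindex: end Sun 00:00 < Thu 12:00? ✗; start Thu 17:00 <= Sat 00:00? ✓; start Thu 17:00 <= Tue 16:00? ✗ → no.
retro: end Sat 05:00 < Thu 12:00? ✗; start Thu 09:00 <= Sat 00:00? ✓; start Thu 09:00 <= Tue 16:00? ✗ → no.
Result: handoff.

handoff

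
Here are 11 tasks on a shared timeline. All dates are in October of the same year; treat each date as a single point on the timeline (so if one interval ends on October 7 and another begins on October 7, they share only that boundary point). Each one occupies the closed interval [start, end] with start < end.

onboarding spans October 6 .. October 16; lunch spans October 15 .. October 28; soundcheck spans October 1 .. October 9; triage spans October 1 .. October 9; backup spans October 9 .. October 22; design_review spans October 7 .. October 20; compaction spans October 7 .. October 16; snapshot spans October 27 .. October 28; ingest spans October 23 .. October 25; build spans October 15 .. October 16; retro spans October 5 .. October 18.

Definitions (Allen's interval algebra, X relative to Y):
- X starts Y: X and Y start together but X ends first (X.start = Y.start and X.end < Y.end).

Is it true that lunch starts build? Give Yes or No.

No

lunch = [October 15, October 28], build = [October 15, October 16].
Actual relation of lunch to build: started-by.
Asked whether 'starts' holds → No.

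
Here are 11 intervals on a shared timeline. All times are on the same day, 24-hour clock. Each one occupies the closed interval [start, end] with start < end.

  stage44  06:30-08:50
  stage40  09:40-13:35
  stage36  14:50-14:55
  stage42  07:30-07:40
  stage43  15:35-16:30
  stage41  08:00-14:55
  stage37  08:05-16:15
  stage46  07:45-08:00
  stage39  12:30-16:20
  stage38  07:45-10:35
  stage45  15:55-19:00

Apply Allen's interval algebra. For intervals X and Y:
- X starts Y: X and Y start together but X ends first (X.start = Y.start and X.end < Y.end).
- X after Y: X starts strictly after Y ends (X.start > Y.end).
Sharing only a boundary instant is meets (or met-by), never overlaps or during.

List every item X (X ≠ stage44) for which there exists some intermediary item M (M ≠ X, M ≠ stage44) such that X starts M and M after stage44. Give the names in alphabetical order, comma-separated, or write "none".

none

Target stage44 = [06:30, 08:50].
Intermediaries M with M after stage44: stage36, stage39, stage40, stage43, stage45.
Via stage36 — items with X starts stage36: none.
Via stage39 — items with X starts stage39: none.
Via stage40 — items with X starts stage40: none.
Via stage43 — items with X starts stage43: none.
Via stage45 — items with X starts stage45: none.
Union: none.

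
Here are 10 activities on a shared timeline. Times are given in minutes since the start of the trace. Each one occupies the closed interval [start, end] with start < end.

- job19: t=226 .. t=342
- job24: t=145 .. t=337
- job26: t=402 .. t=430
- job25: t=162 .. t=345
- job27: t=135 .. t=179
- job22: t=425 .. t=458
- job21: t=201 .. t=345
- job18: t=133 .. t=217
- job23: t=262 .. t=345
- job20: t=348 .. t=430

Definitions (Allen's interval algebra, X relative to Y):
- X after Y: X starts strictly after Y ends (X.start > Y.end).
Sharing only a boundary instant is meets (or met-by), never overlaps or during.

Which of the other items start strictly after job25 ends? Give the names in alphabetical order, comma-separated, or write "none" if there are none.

Target job25 = [t=162, t=345].
job18 [t=133, t=217] → overlaps → no.
job19 [t=226, t=342] → during → no.
job20 [t=348, t=430] → after → yes.
job21 [t=201, t=345] → finishes → no.
job22 [t=425, t=458] → after → yes.
job23 [t=262, t=345] → finishes → no.
job24 [t=145, t=337] → overlaps → no.
job26 [t=402, t=430] → after → yes.
job27 [t=135, t=179] → overlaps → no.
Result: job20, job22, job26.

job20, job22, job26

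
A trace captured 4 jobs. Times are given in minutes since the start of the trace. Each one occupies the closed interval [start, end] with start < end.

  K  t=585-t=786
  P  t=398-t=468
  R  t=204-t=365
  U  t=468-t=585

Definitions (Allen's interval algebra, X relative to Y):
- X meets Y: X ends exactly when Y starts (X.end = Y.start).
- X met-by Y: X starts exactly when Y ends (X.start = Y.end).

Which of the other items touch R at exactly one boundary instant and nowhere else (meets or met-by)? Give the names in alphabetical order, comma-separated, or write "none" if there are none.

Target R = [t=204, t=365].
K [t=585, t=786] → after → no.
P [t=398, t=468] → after → no.
U [t=468, t=585] → after → no.
Result: none.

none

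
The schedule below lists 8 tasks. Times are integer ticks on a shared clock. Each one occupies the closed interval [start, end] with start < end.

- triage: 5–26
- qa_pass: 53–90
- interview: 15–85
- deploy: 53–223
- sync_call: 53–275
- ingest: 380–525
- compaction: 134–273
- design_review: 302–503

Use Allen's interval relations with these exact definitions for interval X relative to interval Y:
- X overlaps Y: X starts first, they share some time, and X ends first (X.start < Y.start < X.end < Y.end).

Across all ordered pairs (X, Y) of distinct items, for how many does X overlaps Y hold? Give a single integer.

Checking all 56 ordered pairs for relation 'overlaps'; matching pairs in alphabetical order:
(deploy, compaction): deploy overlaps compaction ✓
(design_review, ingest): design_review overlaps ingest ✓
(interview, deploy): interview overlaps deploy ✓
(interview, qa_pass): interview overlaps qa_pass ✓
(interview, sync_call): interview overlaps sync_call ✓
(triage, interview): triage overlaps interview ✓
Count: 6.

6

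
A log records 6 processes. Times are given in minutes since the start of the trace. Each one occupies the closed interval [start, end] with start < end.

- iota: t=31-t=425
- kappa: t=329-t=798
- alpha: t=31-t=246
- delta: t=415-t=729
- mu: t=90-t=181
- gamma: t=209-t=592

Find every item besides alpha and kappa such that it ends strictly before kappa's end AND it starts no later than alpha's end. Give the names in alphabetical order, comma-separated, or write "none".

Conditions: its end is strictly before kappa's end (X.end < t=798) AND its start is no later than alpha's end (X.start <= t=246).
delta: end t=729 < t=798? ✓; start t=415 <= t=246? ✗ → no.
gamma: end t=592 < t=798? ✓; start t=209 <= t=246? ✓ → yes.
iota: end t=425 < t=798? ✓; start t=31 <= t=246? ✓ → yes.
mu: end t=181 < t=798? ✓; start t=90 <= t=246? ✓ → yes.
Result: gamma, iota, mu.

gamma, iota, mu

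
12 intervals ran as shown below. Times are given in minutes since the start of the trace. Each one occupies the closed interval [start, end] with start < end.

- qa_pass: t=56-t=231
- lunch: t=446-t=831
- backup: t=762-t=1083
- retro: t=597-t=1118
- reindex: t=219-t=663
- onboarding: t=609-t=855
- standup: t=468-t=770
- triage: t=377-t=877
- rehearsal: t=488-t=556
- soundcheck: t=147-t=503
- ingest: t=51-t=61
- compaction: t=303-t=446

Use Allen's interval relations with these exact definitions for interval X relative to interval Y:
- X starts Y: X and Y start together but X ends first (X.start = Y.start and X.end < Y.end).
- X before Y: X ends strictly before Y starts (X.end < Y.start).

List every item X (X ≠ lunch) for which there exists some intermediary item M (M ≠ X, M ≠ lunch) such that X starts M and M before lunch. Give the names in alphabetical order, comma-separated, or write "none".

none

Target lunch = [t=446, t=831].
Intermediaries M with M before lunch: ingest, qa_pass.
Via ingest — items with X starts ingest: none.
Via qa_pass — items with X starts qa_pass: none.
Union: none.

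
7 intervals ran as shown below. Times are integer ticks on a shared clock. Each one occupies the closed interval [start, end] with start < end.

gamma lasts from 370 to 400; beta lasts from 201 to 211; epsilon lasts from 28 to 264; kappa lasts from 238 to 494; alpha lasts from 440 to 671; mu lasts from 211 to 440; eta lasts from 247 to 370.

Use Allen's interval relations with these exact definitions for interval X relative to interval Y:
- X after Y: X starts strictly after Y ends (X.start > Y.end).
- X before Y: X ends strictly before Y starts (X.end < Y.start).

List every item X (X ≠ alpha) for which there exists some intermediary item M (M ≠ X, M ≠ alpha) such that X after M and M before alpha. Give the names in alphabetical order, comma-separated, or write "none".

eta, gamma, kappa

Target alpha = [440, 671].
Intermediaries M with M before alpha: beta, epsilon, eta, gamma.
Via beta — items with X after beta: eta, gamma, kappa.
Via epsilon — items with X after epsilon: gamma.
Via eta — items with X after eta: none.
Via gamma — items with X after gamma: none.
Union: eta, gamma, kappa.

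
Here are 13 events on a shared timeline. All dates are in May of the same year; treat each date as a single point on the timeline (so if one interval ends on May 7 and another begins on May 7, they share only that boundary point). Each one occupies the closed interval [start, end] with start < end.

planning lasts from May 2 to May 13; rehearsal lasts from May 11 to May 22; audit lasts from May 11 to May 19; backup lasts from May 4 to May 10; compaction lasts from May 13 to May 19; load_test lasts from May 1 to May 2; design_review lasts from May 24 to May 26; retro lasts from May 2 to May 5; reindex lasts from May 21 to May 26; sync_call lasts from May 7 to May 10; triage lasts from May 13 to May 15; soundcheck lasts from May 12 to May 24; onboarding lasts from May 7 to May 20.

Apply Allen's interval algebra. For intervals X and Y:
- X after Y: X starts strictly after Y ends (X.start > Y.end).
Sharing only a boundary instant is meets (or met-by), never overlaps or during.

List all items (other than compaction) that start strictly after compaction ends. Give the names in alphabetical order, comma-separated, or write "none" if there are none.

design_review, reindex

Target compaction = [May 13, May 19].
audit [May 11, May 19] → finished-by → no.
backup [May 4, May 10] → before → no.
design_review [May 24, May 26] → after → yes.
load_test [May 1, May 2] → before → no.
onboarding [May 7, May 20] → contains → no.
planning [May 2, May 13] → meets → no.
rehearsal [May 11, May 22] → contains → no.
reindex [May 21, May 26] → after → yes.
retro [May 2, May 5] → before → no.
soundcheck [May 12, May 24] → contains → no.
sync_call [May 7, May 10] → before → no.
triage [May 13, May 15] → starts → no.
Result: design_review, reindex.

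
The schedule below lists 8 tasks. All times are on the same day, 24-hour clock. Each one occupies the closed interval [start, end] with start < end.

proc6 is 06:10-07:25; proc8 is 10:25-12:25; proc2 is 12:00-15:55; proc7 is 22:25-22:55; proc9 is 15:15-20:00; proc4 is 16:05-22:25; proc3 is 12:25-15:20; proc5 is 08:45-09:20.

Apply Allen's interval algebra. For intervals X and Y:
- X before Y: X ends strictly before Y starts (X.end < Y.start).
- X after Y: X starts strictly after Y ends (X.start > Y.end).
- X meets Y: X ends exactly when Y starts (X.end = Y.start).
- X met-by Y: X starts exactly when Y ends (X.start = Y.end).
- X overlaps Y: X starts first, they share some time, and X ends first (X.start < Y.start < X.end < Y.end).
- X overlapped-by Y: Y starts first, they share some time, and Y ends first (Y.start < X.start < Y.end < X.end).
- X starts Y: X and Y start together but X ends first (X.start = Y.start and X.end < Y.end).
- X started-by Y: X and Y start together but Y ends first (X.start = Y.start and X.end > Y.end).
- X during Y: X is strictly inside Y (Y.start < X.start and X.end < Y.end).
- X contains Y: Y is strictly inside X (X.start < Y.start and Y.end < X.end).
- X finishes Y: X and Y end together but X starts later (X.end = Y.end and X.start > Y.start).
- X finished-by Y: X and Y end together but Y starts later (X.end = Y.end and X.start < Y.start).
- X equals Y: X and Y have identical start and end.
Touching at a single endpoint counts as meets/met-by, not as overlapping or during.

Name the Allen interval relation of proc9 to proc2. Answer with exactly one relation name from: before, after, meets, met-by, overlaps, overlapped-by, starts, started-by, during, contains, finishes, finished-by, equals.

proc9 = [15:15, 20:00]; proc2 = [12:00, 15:55].
Compare endpoints: proc9.start > proc2.start, proc9.start < proc2.end, proc9.end > proc2.start, proc9.end > proc2.end.
That pattern is 'overlapped-by'.

overlapped-by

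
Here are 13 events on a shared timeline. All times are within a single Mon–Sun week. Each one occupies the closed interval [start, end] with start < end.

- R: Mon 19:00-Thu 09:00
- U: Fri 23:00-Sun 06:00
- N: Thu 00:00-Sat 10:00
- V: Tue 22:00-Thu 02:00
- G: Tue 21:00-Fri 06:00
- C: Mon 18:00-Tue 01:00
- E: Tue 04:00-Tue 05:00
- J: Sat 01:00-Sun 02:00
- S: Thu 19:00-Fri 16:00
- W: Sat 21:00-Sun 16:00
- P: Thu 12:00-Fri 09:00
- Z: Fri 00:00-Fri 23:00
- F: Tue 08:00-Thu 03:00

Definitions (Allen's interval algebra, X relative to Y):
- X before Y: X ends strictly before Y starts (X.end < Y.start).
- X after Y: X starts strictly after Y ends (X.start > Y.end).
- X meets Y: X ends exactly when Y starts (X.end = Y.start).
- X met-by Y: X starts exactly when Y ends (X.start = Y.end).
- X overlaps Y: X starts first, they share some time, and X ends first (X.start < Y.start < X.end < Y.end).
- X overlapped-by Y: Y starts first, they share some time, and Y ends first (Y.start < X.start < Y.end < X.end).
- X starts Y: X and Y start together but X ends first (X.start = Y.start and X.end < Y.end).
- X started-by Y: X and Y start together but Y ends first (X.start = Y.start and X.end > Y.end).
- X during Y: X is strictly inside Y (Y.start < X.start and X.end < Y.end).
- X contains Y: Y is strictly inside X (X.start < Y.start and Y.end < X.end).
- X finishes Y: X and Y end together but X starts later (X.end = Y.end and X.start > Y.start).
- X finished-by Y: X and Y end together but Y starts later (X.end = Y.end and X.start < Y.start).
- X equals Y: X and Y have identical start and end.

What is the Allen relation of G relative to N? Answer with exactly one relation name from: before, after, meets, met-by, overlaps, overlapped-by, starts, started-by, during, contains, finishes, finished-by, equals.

G = [Tue 21:00, Fri 06:00]; N = [Thu 00:00, Sat 10:00].
Compare endpoints: G.start < N.start, G.start < N.end, G.end > N.start, G.end < N.end.
That pattern is 'overlaps'.

overlaps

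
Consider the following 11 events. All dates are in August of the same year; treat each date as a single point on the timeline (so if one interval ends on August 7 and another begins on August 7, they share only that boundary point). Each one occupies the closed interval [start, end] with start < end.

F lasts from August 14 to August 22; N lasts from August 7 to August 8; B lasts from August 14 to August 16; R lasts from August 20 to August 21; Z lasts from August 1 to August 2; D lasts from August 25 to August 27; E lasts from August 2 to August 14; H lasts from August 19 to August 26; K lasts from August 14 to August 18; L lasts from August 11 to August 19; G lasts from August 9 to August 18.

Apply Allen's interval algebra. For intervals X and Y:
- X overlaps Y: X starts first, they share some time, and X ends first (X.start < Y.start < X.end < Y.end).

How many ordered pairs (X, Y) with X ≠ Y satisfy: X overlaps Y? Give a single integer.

Checking all 110 ordered pairs for relation 'overlaps'; matching pairs in alphabetical order:
(E, G): E overlaps G ✓
(E, L): E overlaps L ✓
(F, H): F overlaps H ✓
(G, F): G overlaps F ✓
(G, L): G overlaps L ✓
(H, D): H overlaps D ✓
(L, F): L overlaps F ✓
Count: 7.

7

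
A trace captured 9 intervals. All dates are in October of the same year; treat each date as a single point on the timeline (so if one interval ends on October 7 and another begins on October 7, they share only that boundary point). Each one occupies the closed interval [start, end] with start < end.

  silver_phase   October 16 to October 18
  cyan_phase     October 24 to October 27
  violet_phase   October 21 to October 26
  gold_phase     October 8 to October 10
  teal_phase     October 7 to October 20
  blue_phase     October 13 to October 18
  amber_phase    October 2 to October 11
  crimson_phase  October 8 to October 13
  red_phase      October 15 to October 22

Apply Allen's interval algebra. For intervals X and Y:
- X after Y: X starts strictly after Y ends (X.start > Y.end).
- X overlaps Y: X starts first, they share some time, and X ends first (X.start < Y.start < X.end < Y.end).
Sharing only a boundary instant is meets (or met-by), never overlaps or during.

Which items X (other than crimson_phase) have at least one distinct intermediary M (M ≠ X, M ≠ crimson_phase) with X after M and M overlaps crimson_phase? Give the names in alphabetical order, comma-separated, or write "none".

Target crimson_phase = [October 8, October 13].
Intermediaries M with M overlaps crimson_phase: amber_phase.
Via amber_phase — items with X after amber_phase: blue_phase, cyan_phase, red_phase, silver_phase, violet_phase.
Union: blue_phase, cyan_phase, red_phase, silver_phase, violet_phase.

blue_phase, cyan_phase, red_phase, silver_phase, violet_phase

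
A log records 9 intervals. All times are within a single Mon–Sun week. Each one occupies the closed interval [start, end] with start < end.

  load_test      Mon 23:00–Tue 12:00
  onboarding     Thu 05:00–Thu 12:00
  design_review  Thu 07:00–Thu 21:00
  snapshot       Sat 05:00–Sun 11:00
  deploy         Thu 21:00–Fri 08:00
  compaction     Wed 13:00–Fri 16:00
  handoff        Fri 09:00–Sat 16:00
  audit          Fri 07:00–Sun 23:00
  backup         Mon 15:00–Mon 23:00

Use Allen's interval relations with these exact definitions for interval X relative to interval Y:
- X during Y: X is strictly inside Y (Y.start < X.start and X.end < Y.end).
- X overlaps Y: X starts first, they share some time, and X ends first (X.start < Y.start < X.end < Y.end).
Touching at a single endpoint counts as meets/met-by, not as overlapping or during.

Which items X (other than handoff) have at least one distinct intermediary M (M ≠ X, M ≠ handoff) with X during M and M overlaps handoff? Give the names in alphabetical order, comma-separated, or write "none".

Target handoff = [Fri 09:00, Sat 16:00].
Intermediaries M with M overlaps handoff: compaction.
Via compaction — items with X during compaction: deploy, design_review, onboarding.
Union: deploy, design_review, onboarding.

deploy, design_review, onboarding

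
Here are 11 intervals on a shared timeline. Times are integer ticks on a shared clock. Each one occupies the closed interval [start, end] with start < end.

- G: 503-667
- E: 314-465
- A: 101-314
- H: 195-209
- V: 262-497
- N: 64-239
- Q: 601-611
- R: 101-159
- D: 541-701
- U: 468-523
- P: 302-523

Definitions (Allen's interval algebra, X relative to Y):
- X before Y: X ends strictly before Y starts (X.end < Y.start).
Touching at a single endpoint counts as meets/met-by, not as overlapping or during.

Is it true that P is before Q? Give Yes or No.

Yes

P = [302, 523], Q = [601, 611].
Actual relation of P to Q: before.
Asked whether 'before' holds → Yes.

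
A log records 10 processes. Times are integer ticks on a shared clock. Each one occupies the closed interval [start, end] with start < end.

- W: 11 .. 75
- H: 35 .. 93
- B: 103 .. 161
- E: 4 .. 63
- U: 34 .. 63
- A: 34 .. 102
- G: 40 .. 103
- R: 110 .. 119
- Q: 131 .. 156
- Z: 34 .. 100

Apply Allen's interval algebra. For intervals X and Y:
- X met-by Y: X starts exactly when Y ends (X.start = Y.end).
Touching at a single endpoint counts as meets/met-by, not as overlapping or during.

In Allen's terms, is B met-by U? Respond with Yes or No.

No

B = [103, 161], U = [34, 63].
Actual relation of B to U: after.
Asked whether 'met-by' holds → No.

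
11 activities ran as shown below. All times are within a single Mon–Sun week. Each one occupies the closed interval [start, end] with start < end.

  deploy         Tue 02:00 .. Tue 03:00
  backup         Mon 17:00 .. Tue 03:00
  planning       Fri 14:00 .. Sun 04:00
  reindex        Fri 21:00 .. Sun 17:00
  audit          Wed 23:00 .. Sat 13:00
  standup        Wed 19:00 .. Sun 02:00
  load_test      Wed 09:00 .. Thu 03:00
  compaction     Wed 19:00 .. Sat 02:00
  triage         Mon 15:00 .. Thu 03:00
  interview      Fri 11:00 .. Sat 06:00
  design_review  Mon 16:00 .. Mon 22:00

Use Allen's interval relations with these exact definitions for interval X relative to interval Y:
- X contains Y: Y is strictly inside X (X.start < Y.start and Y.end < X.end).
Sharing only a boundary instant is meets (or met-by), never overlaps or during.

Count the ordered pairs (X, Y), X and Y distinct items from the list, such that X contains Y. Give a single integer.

6

Checking all 110 ordered pairs for relation 'contains'; matching pairs in alphabetical order:
(audit, interview): audit contains interview ✓
(standup, audit): standup contains audit ✓
(standup, interview): standup contains interview ✓
(triage, backup): triage contains backup ✓
(triage, deploy): triage contains deploy ✓
(triage, design_review): triage contains design_review ✓
Count: 6.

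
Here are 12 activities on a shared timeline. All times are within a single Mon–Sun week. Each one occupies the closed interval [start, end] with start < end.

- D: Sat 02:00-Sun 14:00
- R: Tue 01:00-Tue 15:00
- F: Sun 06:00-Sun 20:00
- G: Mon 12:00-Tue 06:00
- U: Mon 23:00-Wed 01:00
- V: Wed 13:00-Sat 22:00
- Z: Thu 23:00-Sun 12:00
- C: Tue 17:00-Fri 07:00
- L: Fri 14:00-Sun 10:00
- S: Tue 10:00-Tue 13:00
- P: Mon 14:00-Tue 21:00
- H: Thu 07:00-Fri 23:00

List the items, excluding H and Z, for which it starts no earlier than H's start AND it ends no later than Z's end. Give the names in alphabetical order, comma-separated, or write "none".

Conditions: its start is no earlier than H's start (X.start >= Thu 07:00) AND its end is no later than Z's end (X.end <= Sun 12:00).
C: start Tue 17:00 >= Thu 07:00? ✗; end Fri 07:00 <= Sun 12:00? ✓ → no.
D: start Sat 02:00 >= Thu 07:00? ✓; end Sun 14:00 <= Sun 12:00? ✗ → no.
F: start Sun 06:00 >= Thu 07:00? ✓; end Sun 20:00 <= Sun 12:00? ✗ → no.
G: start Mon 12:00 >= Thu 07:00? ✗; end Tue 06:00 <= Sun 12:00? ✓ → no.
L: start Fri 14:00 >= Thu 07:00? ✓; end Sun 10:00 <= Sun 12:00? ✓ → yes.
P: start Mon 14:00 >= Thu 07:00? ✗; end Tue 21:00 <= Sun 12:00? ✓ → no.
R: start Tue 01:00 >= Thu 07:00? ✗; end Tue 15:00 <= Sun 12:00? ✓ → no.
S: start Tue 10:00 >= Thu 07:00? ✗; end Tue 13:00 <= Sun 12:00? ✓ → no.
U: start Mon 23:00 >= Thu 07:00? ✗; end Wed 01:00 <= Sun 12:00? ✓ → no.
V: start Wed 13:00 >= Thu 07:00? ✗; end Sat 22:00 <= Sun 12:00? ✓ → no.
Result: L.

L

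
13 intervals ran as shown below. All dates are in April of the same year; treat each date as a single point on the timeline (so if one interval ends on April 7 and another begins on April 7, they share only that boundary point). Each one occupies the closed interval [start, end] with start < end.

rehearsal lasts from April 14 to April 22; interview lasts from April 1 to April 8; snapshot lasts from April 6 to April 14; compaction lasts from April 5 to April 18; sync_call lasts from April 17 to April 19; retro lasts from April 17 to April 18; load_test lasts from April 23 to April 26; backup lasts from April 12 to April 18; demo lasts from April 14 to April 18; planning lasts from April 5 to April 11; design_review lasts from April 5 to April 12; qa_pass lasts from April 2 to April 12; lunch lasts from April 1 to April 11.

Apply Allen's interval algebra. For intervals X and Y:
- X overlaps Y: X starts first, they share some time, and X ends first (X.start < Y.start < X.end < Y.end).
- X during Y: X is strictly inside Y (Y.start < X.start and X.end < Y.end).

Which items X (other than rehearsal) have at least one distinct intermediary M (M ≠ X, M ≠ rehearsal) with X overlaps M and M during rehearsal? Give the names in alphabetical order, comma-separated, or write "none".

backup, compaction, demo

Target rehearsal = [April 14, April 22].
Intermediaries M with M during rehearsal: retro, sync_call.
Via retro — items with X overlaps retro: none.
Via sync_call — items with X overlaps sync_call: backup, compaction, demo.
Union: backup, compaction, demo.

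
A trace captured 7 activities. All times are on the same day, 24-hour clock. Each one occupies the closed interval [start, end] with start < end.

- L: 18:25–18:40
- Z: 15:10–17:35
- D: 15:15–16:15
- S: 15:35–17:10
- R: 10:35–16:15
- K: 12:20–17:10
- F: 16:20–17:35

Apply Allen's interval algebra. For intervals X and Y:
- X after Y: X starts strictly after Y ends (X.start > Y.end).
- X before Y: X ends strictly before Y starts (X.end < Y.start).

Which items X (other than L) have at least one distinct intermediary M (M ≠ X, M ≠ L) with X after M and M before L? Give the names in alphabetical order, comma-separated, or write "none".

Target L = [18:25, 18:40].
Intermediaries M with M before L: D, F, K, R, S, Z.
Via D — items with X after D: F.
Via F — items with X after F: none.
Via K — items with X after K: none.
Via R — items with X after R: F.
Via S — items with X after S: none.
Via Z — items with X after Z: none.
Union: F.

F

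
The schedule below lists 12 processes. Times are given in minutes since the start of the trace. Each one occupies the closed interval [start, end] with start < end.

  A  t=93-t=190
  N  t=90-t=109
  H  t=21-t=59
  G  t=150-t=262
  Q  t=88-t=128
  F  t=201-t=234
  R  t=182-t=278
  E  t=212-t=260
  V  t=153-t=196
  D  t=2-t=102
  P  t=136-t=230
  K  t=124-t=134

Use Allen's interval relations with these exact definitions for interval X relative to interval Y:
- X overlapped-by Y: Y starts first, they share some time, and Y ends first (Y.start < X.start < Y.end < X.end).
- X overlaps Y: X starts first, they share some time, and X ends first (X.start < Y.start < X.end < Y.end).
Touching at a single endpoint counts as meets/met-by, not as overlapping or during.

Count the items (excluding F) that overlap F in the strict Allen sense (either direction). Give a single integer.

Target F = [t=201, t=234].
A [t=93, t=190] → before → no.
D [t=2, t=102] → before → no.
E [t=212, t=260] → overlapped-by → counts.
G [t=150, t=262] → contains → no.
H [t=21, t=59] → before → no.
K [t=124, t=134] → before → no.
N [t=90, t=109] → before → no.
P [t=136, t=230] → overlaps → counts.
Q [t=88, t=128] → before → no.
R [t=182, t=278] → contains → no.
V [t=153, t=196] → before → no.
Total: 2.

2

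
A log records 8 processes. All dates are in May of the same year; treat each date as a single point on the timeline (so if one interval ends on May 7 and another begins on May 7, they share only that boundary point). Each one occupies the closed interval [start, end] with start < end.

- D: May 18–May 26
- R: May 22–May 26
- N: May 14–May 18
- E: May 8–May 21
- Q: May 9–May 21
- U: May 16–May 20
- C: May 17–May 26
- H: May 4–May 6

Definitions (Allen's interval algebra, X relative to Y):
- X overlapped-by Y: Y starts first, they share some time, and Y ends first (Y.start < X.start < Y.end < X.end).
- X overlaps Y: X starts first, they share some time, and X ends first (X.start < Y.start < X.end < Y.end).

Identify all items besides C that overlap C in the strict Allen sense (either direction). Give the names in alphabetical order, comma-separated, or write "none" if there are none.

Target C = [May 17, May 26].
D [May 18, May 26] → finishes → no.
E [May 8, May 21] → overlaps → yes.
H [May 4, May 6] → before → no.
N [May 14, May 18] → overlaps → yes.
Q [May 9, May 21] → overlaps → yes.
R [May 22, May 26] → finishes → no.
U [May 16, May 20] → overlaps → yes.
Result: E, N, Q, U.

E, N, Q, U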